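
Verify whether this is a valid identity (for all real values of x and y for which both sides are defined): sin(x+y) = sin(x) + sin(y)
Claim: sin(x+y) = sin(x) + sin(y).
Test a specific point where both sides are defined: x = 2π/3, y = π/6.
LHS = sin(x+y) ≈ 0.5000
RHS = sin(x) + sin(y) ≈ 1.3660
Since 0.5000 ≠ 1.3660, the equation fails at this point, so it cannot hold for all real values of x and y for which both sides are defined.
The correct expansion is sin(x+y) = sin(x)cos(y) + cos(x)sin(y); sine is not additive.

Conclusion: No, this is NOT an identity.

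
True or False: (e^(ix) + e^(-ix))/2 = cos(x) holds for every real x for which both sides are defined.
True.

Claim: (e^(ix) + e^(-ix))/2 = cos(x).
Reasoning: By Euler's formula e^(ix) = cos(x) + i·sin(x) and e^(-ix) = cos(x) - i·sin(x). Adding cancels the sine terms: e^(ix) + e^(-ix) = 2cos(x); divide by 2.
So the two sides agree for every real x for which both sides are defined.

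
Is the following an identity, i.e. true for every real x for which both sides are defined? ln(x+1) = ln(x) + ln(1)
Claim: ln(x+1) = ln(x) + ln(1).
Test a specific point where both sides are defined: x = 3/2.
LHS = ln(x+1) ≈ 0.9163
RHS = ln(x) + ln(1) ≈ 0.4055
Since 0.9163 ≠ 0.4055, the equation fails at this point, so it cannot hold for every real x for which both sides are defined.
ln(1) = 0, so the right side is just ln(x), which differs from ln(x+1).

Conclusion: No, this is NOT an identity.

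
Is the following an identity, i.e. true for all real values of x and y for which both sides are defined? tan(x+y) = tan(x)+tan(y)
Claim: tan(x+y) = tan(x)+tan(y).
Test a specific point where both sides are defined: x = 2π/3, y = 3π/4.
LHS = tan(x+y) ≈ 3.7321
RHS = tan(x)+tan(y) ≈ -2.7321
Since 3.7321 ≠ -2.7321, the equation fails at this point, so it cannot hold for all real values of x and y for which both sides are defined.
The correct formula is tan(x+y) = (tan(x) + tan(y))/(1 - tan(x)tan(y)).

Conclusion: No, this is NOT an identity.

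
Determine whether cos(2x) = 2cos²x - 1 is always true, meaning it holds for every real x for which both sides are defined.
Claim: cos(2x) = 2cos²x - 1.
Reasoning: cos(2x) = cos²x - sin²x. Replace sin²x by 1 - cos²x: cos²x - (1 - cos²x) = 2cos²x - 1.
So the two sides agree for every real x for which both sides are defined.

Conclusion: Yes, this is an identity.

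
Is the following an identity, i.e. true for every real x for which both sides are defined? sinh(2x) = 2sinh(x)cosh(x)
Claim: sinh(2x) = 2sinh(x)cosh(x).
Reasoning: 2sinh(x)cosh(x) = 2 · (e^x - e^-x)/2 · (e^x + e^-x)/2 = (e^(2x) - e^(-2x))/2 = sinh(2x).
So the two sides agree for every real x for which both sides are defined.

Conclusion: Yes, this is an identity.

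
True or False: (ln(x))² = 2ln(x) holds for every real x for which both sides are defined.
Claim: (ln(x))² = 2ln(x).
Test a specific point where both sides are defined: x = 2.
LHS = (ln(x))² ≈ 0.4805
RHS = 2ln(x) ≈ 1.3863
Since 0.4805 ≠ 1.3863, the equation fails at this point, so it cannot hold for every real x for which both sides are defined.
2ln(x) equals ln(x²), which is not the same as (ln x)².

Conclusion: False.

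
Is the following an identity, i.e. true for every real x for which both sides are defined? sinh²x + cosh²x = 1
No, this is NOT an identity.

Claim: sinh²x + cosh²x = 1.
Test a specific point where both sides are defined: x = 2.
LHS = sinh²x + cosh²x ≈ 27.3082
RHS = 1 ≈ 1.0000
Since 27.3082 ≠ 1.0000, the equation fails at this point, so it cannot hold for every real x for which both sides are defined.
The correct hyperbolic identity is cosh²x - sinh²x = 1 (a difference); the sum sinh²x + cosh²x equals cosh(2x).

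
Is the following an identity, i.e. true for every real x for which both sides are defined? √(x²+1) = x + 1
No, this is NOT an identity.

Claim: √(x²+1) = x + 1.
Test a specific point where both sides are defined: x = 3.
LHS = √(x²+1) ≈ 3.1623
RHS = x + 1 ≈ 4.0000
Since 3.1623 ≠ 4.0000, the equation fails at this point, so it cannot hold for every real x for which both sides are defined.
(x+1)² = x² + 2x + 1 ≠ x² + 1 unless x = 0.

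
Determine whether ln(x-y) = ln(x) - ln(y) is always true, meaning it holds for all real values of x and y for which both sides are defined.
No, this is NOT an identity.

Claim: ln(x-y) = ln(x) - ln(y).
Test a specific point where both sides are defined: x = 5, y = 2.
LHS = ln(x-y) ≈ 1.0986
RHS = ln(x) - ln(y) ≈ 0.9163
Since 1.0986 ≠ 0.9163, the equation fails at this point, so it cannot hold for all real values of x and y for which both sides are defined.
ln(x) - ln(y) = ln(x/y), not ln(x-y).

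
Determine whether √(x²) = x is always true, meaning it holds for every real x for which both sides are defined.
No, this is NOT an identity.

Claim: √(x²) = x.
Test a specific point where both sides are defined: x = -1.
LHS = √(x²) ≈ 1.0000
RHS = x ≈ -1.0000
Since 1.0000 ≠ -1.0000, the equation fails at this point, so it cannot hold for every real x for which both sides are defined.
√(x²) = |x|, which differs from x whenever x < 0 (both sides are defined for every real x).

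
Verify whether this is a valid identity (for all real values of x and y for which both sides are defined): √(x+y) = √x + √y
Claim: √(x+y) = √x + √y.
Test a specific point where both sides are defined: x = 5, y = 2.
LHS = √(x+y) ≈ 2.6458
RHS = √x + √y ≈ 3.6503
Since 2.6458 ≠ 3.6503, the equation fails at this point, so it cannot hold for all real values of x and y for which both sides are defined.
Squaring the right side gives x + 2√(xy) + y, not x + y.

Conclusion: No, this is NOT an identity.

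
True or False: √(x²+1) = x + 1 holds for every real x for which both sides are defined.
Claim: √(x²+1) = x + 1.
Test a specific point where both sides are defined: x = 3.
LHS = √(x²+1) ≈ 3.1623
RHS = x + 1 ≈ 4.0000
Since 3.1623 ≠ 4.0000, the equation fails at this point, so it cannot hold for every real x for which both sides are defined.
(x+1)² = x² + 2x + 1 ≠ x² + 1 unless x = 0.

Conclusion: False.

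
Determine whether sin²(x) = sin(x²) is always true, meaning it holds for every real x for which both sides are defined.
Claim: sin²(x) = sin(x²).
Test a specific point where both sides are defined: x = -π/4.
LHS = sin²(x) ≈ 0.5000
RHS = sin(x²) ≈ 0.5785
Since 0.5000 ≠ 0.5785, the equation fails at this point, so it cannot hold for every real x for which both sides are defined.
sin²(x) means (sin x)², squaring the output; sin(x²) squares the input. These are different functions.

Conclusion: No, this is NOT an identity.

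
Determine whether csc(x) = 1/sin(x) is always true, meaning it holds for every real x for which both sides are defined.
Claim: csc(x) = 1/sin(x).
Reasoning: csc(x) is by definition the reciprocal of sin(x), wherever sin(x) ≠ 0.
So the two sides agree for every real x for which both sides are defined.

Conclusion: Yes, this is an identity.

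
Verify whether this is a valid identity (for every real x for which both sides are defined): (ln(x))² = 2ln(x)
Claim: (ln(x))² = 2ln(x).
Test a specific point where both sides are defined: x = 1/2.
LHS = (ln(x))² ≈ 0.4805
RHS = 2ln(x) ≈ -1.3863
Since 0.4805 ≠ -1.3863, the equation fails at this point, so it cannot hold for every real x for which both sides are defined.
2ln(x) equals ln(x²), which is not the same as (ln x)².

Conclusion: No, this is NOT an identity.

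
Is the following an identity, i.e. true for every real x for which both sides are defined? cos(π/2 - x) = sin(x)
Claim: cos(π/2 - x) = sin(x).
Reasoning: Use cos(u - v) = cos(u)cos(v) + sin(u)sin(v) with u = π/2, v = x: cos(π/2)cos(x) + sin(π/2)sin(x) = 0·cos(x) + 1·sin(x) = sin(x).
So the two sides agree for every real x for which both sides are defined.

Conclusion: Yes, this is an identity.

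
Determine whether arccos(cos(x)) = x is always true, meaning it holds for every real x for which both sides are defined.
No, this is NOT an identity.

Claim: arccos(cos(x)) = x.
Test a specific point where both sides are defined: x = -π/6.
LHS = arccos(cos(x)) ≈ 0.5236
RHS = x ≈ -0.5236
Since 0.5236 ≠ -0.5236, the equation fails at this point, so it cannot hold for every real x for which both sides are defined.
arccos only returns values in [0, π], so arccos(cos(x)) = x holds only for x in that interval, not for all real x.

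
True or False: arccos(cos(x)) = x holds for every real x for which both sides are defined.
Claim: arccos(cos(x)) = x.
Test a specific point where both sides are defined: x = -π/6.
LHS = arccos(cos(x)) ≈ 0.5236
RHS = x ≈ -0.5236
Since 0.5236 ≠ -0.5236, the equation fails at this point, so it cannot hold for every real x for which both sides are defined.
arccos only returns values in [0, π], so arccos(cos(x)) = x holds only for x in that interval, not for all real x.

Conclusion: False.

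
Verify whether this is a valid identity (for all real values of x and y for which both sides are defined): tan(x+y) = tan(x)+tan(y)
Claim: tan(x+y) = tan(x)+tan(y).
Test a specific point where both sides are defined: x = π/3, y = π/3.
LHS = tan(x+y) ≈ -1.7321
RHS = tan(x)+tan(y) ≈ 3.4641
Since -1.7321 ≠ 3.4641, the equation fails at this point, so it cannot hold for all real values of x and y for which both sides are defined.
The correct formula is tan(x+y) = (tan(x) + tan(y))/(1 - tan(x)tan(y)).

Conclusion: No, this is NOT an identity.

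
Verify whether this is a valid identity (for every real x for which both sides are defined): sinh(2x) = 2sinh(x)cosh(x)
Yes, this is an identity.

Claim: sinh(2x) = 2sinh(x)cosh(x).
Reasoning: 2sinh(x)cosh(x) = 2 · (e^x - e^-x)/2 · (e^x + e^-x)/2 = (e^(2x) - e^(-2x))/2 = sinh(2x).
So the two sides agree for every real x for which both sides are defined.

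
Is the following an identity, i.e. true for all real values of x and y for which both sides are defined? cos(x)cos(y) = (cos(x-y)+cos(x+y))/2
Claim: cos(x)cos(y) = (cos(x-y)+cos(x+y))/2.
Reasoning: cos(x-y) = cos(x)cos(y) + sin(x)sin(y) and cos(x+y) = cos(x)cos(y) - sin(x)sin(y). Adding, cos(x-y) + cos(x+y) = 2cos(x)cos(y); divide by 2.
So the two sides agree for all real values of x and y for which both sides are defined.

Conclusion: Yes, this is an identity.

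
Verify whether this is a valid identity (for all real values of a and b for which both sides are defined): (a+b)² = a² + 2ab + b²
Claim: (a+b)² = a² + 2ab + b².
Reasoning: Expand: (a+b)² = (a+b)(a+b) = a·a + a·b + b·a + b·b = a² + 2ab + b².
So the two sides agree for all real values of a and b for which both sides are defined.

Conclusion: Yes, this is an identity.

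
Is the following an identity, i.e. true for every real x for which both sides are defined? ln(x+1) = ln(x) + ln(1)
No, this is NOT an identity.

Claim: ln(x+1) = ln(x) + ln(1).
Test a specific point where both sides are defined: x = 4.
LHS = ln(x+1) ≈ 1.6094
RHS = ln(x) + ln(1) ≈ 1.3863
Since 1.6094 ≠ 1.3863, the equation fails at this point, so it cannot hold for every real x for which both sides are defined.
ln(1) = 0, so the right side is just ln(x), which differs from ln(x+1).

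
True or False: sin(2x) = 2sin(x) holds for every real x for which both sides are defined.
Claim: sin(2x) = 2sin(x).
Test a specific point where both sides are defined: x = 3π/4.
LHS = sin(2x) ≈ -1.0000
RHS = 2sin(x) ≈ 1.4142
Since -1.0000 ≠ 1.4142, the equation fails at this point, so it cannot hold for every real x for which both sides are defined.
The correct double-angle formula is sin(2x) = 2sin(x)cos(x).

Conclusion: False.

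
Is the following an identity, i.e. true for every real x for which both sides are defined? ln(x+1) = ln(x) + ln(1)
Claim: ln(x+1) = ln(x) + ln(1).
Test a specific point where both sides are defined: x = 3/2.
LHS = ln(x+1) ≈ 0.9163
RHS = ln(x) + ln(1) ≈ 0.4055
Since 0.9163 ≠ 0.4055, the equation fails at this point, so it cannot hold for every real x for which both sides are defined.
ln(1) = 0, so the right side is just ln(x), which differs from ln(x+1).

Conclusion: No, this is NOT an identity.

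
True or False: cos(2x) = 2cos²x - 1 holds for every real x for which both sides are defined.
True.

Claim: cos(2x) = 2cos²x - 1.
Reasoning: cos(2x) = cos²x - sin²x. Replace sin²x by 1 - cos²x: cos²x - (1 - cos²x) = 2cos²x - 1.
So the two sides agree for every real x for which both sides are defined.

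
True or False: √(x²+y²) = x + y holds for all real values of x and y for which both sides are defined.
False.

Claim: √(x²+y²) = x + y.
Test a specific point where both sides are defined: x = 4, y = 2.
LHS = √(x²+y²) ≈ 4.4721
RHS = x + y ≈ 6.0000
Since 4.4721 ≠ 6.0000, the equation fails at this point, so it cannot hold for all real values of x and y for which both sides are defined.
(x+y)² = x² + 2xy + y², not x² + y², so the square root does not split this way.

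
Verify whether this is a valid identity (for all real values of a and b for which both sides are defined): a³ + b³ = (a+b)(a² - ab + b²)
Yes, this is an identity.

Claim: a³ + b³ = (a+b)(a² - ab + b²).
Reasoning: Expand the right side: (a+b)(a² - ab + b²) = a³ - a²b + ab² + a²b - ab² + b³ = a³ + b³ (the middle terms cancel in pairs).
So the two sides agree for all real values of a and b for which both sides are defined.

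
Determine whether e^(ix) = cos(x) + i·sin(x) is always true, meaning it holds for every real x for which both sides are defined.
Claim: e^(ix) = cos(x) + i·sin(x).
Reasoning: Euler's formula. Expand e^(ix) = Σ (ix)^k / k!. Since i² = -1, the even-k terms are Σ (-1)^m x^(2m)/(2m)! = cos(x) and the odd-k terms are i · Σ (-1)^m x^(2m+1)/(2m+1)! = i·sin(x).
So the two sides agree for every real x for which both sides are defined.

Conclusion: Yes, this is an identity.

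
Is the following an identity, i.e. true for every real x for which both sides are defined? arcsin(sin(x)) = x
No, this is NOT an identity.

Claim: arcsin(sin(x)) = x.
Test a specific point where both sides are defined: x = 2π/3.
LHS = arcsin(sin(x)) ≈ 1.0472
RHS = x ≈ 2.0944
Since 1.0472 ≠ 2.0944, the equation fails at this point, so it cannot hold for every real x for which both sides are defined.
arcsin only returns values in [-π/2, π/2], so arcsin(sin(x)) = x holds only for x in that interval, not for all real x.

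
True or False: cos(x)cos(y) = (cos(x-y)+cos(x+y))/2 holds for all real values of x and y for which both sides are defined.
Claim: cos(x)cos(y) = (cos(x-y)+cos(x+y))/2.
Reasoning: cos(x-y) = cos(x)cos(y) + sin(x)sin(y) and cos(x+y) = cos(x)cos(y) - sin(x)sin(y). Adding, cos(x-y) + cos(x+y) = 2cos(x)cos(y); divide by 2.
So the two sides agree for all real values of x and y for which both sides are defined.

Conclusion: True.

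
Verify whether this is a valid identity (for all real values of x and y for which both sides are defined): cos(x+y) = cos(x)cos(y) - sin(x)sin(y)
Yes, this is an identity.

Claim: cos(x+y) = cos(x)cos(y) - sin(x)sin(y).
Reasoning: By Euler's formula e^(i(x+y)) = e^(ix)·e^(iy) = (cos x + i·sin x)(cos y + i·sin y). The real part of the left side is cos(x+y); the real part of the product is cos(x)cos(y) - sin(x)sin(y) (since i·i = -1).
So the two sides agree for all real values of x and y for which both sides are defined.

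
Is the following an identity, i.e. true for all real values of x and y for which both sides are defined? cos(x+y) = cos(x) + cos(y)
No, this is NOT an identity.

Claim: cos(x+y) = cos(x) + cos(y).
Test a specific point where both sides are defined: x = -π/6, y = π.
LHS = cos(x+y) ≈ -0.8660
RHS = cos(x) + cos(y) ≈ -0.1340
Since -0.8660 ≠ -0.1340, the equation fails at this point, so it cannot hold for all real values of x and y for which both sides are defined.
The correct expansion is cos(x+y) = cos(x)cos(y) - sin(x)sin(y); cosine is not additive.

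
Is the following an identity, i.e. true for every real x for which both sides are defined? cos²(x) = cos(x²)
No, this is NOT an identity.

Claim: cos²(x) = cos(x²).
Test a specific point where both sides are defined: x = π/6.
LHS = cos²(x) ≈ 0.7500
RHS = cos(x²) ≈ 0.9627
Since 0.7500 ≠ 0.9627, the equation fails at this point, so it cannot hold for every real x for which both sides are defined.
cos²(x) means (cos x)², squaring the output; cos(x²) squares the input. These are different functions.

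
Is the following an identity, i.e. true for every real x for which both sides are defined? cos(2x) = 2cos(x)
Claim: cos(2x) = 2cos(x).
Test a specific point where both sides are defined: x = 2π/3.
LHS = cos(2x) ≈ -0.5000
RHS = 2cos(x) ≈ -1.0000
Since -0.5000 ≠ -1.0000, the equation fails at this point, so it cannot hold for every real x for which both sides are defined.
The correct double-angle formula is cos(2x) = cos²x - sin²x.

Conclusion: No, this is NOT an identity.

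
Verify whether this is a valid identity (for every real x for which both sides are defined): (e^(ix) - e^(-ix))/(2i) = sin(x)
Claim: (e^(ix) - e^(-ix))/(2i) = sin(x).
Reasoning: By Euler's formula e^(ix) = cos(x) + i·sin(x) and e^(-ix) = cos(x) - i·sin(x). Subtracting cancels the cosine terms: e^(ix) - e^(-ix) = 2i·sin(x); divide by 2i.
So the two sides agree for every real x for which both sides are defined.

Conclusion: Yes, this is an identity.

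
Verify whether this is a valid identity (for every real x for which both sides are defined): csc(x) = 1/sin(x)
Yes, this is an identity.

Claim: csc(x) = 1/sin(x).
Reasoning: csc(x) is by definition the reciprocal of sin(x), wherever sin(x) ≠ 0.
So the two sides agree for every real x for which both sides are defined.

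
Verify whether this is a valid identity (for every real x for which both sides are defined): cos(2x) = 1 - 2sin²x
Claim: cos(2x) = 1 - 2sin²x.
Reasoning: cos(2x) = cos²x - sin²x. Replace cos²x by 1 - sin²x: (1 - sin²x) - sin²x = 1 - 2sin²x.
So the two sides agree for every real x for which both sides are defined.

Conclusion: Yes, this is an identity.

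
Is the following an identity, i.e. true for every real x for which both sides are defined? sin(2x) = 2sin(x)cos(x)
Yes, this is an identity.

Claim: sin(2x) = 2sin(x)cos(x).
Reasoning: Put y = x in the addition formula sin(x+y) = sin(x)cos(y) + cos(x)sin(y): sin(2x) = sin(x)cos(x) + cos(x)sin(x) = 2sin(x)cos(x).
So the two sides agree for every real x for which both sides are defined.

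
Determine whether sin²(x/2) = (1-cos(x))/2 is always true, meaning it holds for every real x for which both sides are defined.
Claim: sin²(x/2) = (1-cos(x))/2.
Reasoning: Use cos(2θ) = 1 - 2sin²θ with θ = x/2: cos(x) = 1 - 2sin²(x/2). Solving for sin²(x/2) gives (1 - cos(x))/2.
So the two sides agree for every real x for which both sides are defined.

Conclusion: Yes, this is an identity.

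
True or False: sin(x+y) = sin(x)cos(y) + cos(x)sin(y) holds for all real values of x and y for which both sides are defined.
Claim: sin(x+y) = sin(x)cos(y) + cos(x)sin(y).
Reasoning: By Euler's formula e^(i(x+y)) = e^(ix)·e^(iy) = (cos x + i·sin x)(cos y + i·sin y). The imaginary part of the left side is sin(x+y); the imaginary part of the product is sin(x)cos(y) + cos(x)sin(y).
So the two sides agree for all real values of x and y for which both sides are defined.

Conclusion: True.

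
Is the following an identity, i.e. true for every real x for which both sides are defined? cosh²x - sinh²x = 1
Yes, this is an identity.

Claim: cosh²x - sinh²x = 1.
Reasoning: With cosh(x) = (e^x + e^-x)/2 and sinh(x) = (e^x - e^-x)/2: cosh²x = (e^(2x) + 2 + e^(-2x))/4 and sinh²x = (e^(2x) - 2 + e^(-2x))/4. Subtracting leaves 4/4 = 1.
So the two sides agree for every real x for which both sides are defined.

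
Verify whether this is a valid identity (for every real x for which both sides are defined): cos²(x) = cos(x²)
Claim: cos²(x) = cos(x²).
Test a specific point where both sides are defined: x = π/3.
LHS = cos²(x) ≈ 0.2500
RHS = cos(x²) ≈ 0.4566
Since 0.2500 ≠ 0.4566, the equation fails at this point, so it cannot hold for every real x for which both sides are defined.
cos²(x) means (cos x)², squaring the output; cos(x²) squares the input. These are different functions.

Conclusion: No, this is NOT an identity.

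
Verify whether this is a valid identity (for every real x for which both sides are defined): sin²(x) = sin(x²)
Claim: sin²(x) = sin(x²).
Test a specific point where both sides are defined: x = π.
LHS = sin²(x) ≈ 0.0000
RHS = sin(x²) ≈ -0.4303
Since 0.0000 ≠ -0.4303, the equation fails at this point, so it cannot hold for every real x for which both sides are defined.
sin²(x) means (sin x)², squaring the output; sin(x²) squares the input. These are different functions.

Conclusion: No, this is NOT an identity.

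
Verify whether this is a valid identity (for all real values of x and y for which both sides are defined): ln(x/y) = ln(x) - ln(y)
Claim: ln(x/y) = ln(x) - ln(y).
Reasoning: Both sides are simultaneously defined only when x, y > 0. Write x = e^p, y = e^q. Then x/y = e^(p-q), so ln(x/y) = p - q = ln(x) - ln(y).
So the two sides agree for all real values of x and y for which both sides are defined.

Conclusion: Yes, this is an identity.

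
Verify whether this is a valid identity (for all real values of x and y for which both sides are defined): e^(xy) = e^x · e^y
No, this is NOT an identity.

Claim: e^(xy) = e^x · e^y.
Test a specific point where both sides are defined: x = -2, y = 5.
LHS = e^(xy) ≈ 0.0000
RHS = e^x · e^y ≈ 20.0855
Since 0.0000 ≠ 20.0855, the equation fails at this point, so it cannot hold for all real values of x and y for which both sides are defined.
e^x · e^y = e^(x+y), not e^(xy).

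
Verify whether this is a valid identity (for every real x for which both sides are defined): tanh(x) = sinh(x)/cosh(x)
Claim: tanh(x) = sinh(x)/cosh(x).
Reasoning: tanh(x) is defined as sinh(x)/cosh(x) = (e^x - e^-x)/(e^x + e^-x); cosh(x) ≥ 1 is never zero, so this holds for every real x.
So the two sides agree for every real x for which both sides are defined.

Conclusion: Yes, this is an identity.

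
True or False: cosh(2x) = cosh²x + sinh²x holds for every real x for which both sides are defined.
True.

Claim: cosh(2x) = cosh²x + sinh²x.
Reasoning: cosh²x = (e^(2x) + 2 + e^(-2x))/4 and sinh²x = (e^(2x) - 2 + e^(-2x))/4. Adding gives (2e^(2x) + 2e^(-2x))/4 = (e^(2x) + e^(-2x))/2 = cosh(2x).
So the two sides agree for every real x for which both sides are defined.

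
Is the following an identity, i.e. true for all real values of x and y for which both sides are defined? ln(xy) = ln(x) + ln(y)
Claim: ln(xy) = ln(x) + ln(y).
Reasoning: Both sides are simultaneously defined only when x, y > 0. Write x = e^p, y = e^q (p = ln x, q = ln y). Then xy = e^p · e^q = e^(p+q), so ln(xy) = p + q = ln(x) + ln(y).
So the two sides agree for all real values of x and y for which both sides are defined.

Conclusion: Yes, this is an identity.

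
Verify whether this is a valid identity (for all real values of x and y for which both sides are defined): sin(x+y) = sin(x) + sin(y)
No, this is NOT an identity.

Claim: sin(x+y) = sin(x) + sin(y).
Test a specific point where both sides are defined: x = -π/3, y = π.
LHS = sin(x+y) ≈ 0.8660
RHS = sin(x) + sin(y) ≈ -0.8660
Since 0.8660 ≠ -0.8660, the equation fails at this point, so it cannot hold for all real values of x and y for which both sides are defined.
The correct expansion is sin(x+y) = sin(x)cos(y) + cos(x)sin(y); sine is not additive.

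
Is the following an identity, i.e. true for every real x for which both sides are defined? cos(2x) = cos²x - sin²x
Yes, this is an identity.

Claim: cos(2x) = cos²x - sin²x.
Reasoning: Put y = x in the addition formula cos(x+y) = cos(x)cos(y) - sin(x)sin(y): cos(2x) = cos²x - sin²x.
So the two sides agree for every real x for which both sides are defined.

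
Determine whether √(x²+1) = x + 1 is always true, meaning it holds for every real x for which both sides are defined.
No, this is NOT an identity.

Claim: √(x²+1) = x + 1.
Test a specific point where both sides are defined: x = 1.
LHS = √(x²+1) ≈ 1.4142
RHS = x + 1 ≈ 2.0000
Since 1.4142 ≠ 2.0000, the equation fails at this point, so it cannot hold for every real x for which both sides are defined.
(x+1)² = x² + 2x + 1 ≠ x² + 1 unless x = 0.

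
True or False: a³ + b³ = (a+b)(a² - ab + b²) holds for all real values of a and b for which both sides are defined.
True.

Claim: a³ + b³ = (a+b)(a² - ab + b²).
Reasoning: Expand the right side: (a+b)(a² - ab + b²) = a³ - a²b + ab² + a²b - ab² + b³ = a³ + b³ (the middle terms cancel in pairs).
So the two sides agree for all real values of a and b for which both sides are defined.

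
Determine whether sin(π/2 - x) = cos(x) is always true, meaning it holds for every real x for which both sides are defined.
Yes, this is an identity.

Claim: sin(π/2 - x) = cos(x).
Reasoning: Use sin(u - v) = sin(u)cos(v) - cos(u)sin(v) with u = π/2, v = x: sin(π/2)cos(x) - cos(π/2)sin(x) = 1·cos(x) - 0·sin(x) = cos(x).
So the two sides agree for every real x for which both sides are defined.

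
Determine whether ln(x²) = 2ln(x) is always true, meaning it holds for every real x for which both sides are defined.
Claim: ln(x²) = 2ln(x).
Reasoning: The right side requires x > 0. For x > 0, x² = (e^(ln x))² = e^(2ln x), so ln(x²) = 2ln(x). (For x < 0 the right side is undefined, so those values are outside the claim.)
So the two sides agree for every real x for which both sides are defined.

Conclusion: Yes, this is an identity.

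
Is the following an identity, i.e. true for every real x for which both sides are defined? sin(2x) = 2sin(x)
No, this is NOT an identity.

Claim: sin(2x) = 2sin(x).
Test a specific point where both sides are defined: x = -π/3.
LHS = sin(2x) ≈ -0.8660
RHS = 2sin(x) ≈ -1.7321
Since -0.8660 ≠ -1.7321, the equation fails at this point, so it cannot hold for every real x for which both sides are defined.
The correct double-angle formula is sin(2x) = 2sin(x)cos(x).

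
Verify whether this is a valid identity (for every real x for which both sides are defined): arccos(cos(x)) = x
Claim: arccos(cos(x)) = x.
Test a specific point where both sides are defined: x = -π/6.
LHS = arccos(cos(x)) ≈ 0.5236
RHS = x ≈ -0.5236
Since 0.5236 ≠ -0.5236, the equation fails at this point, so it cannot hold for every real x for which both sides are defined.
arccos only returns values in [0, π], so arccos(cos(x)) = x holds only for x in that interval, not for all real x.

Conclusion: No, this is NOT an identity.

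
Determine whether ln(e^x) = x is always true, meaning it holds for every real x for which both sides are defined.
Claim: ln(e^x) = x.
Reasoning: ln is the inverse of the exponential: ln(e^x) asks for the exponent p with e^p = e^x, and since e^p is one-to-one that exponent is p = x.
So the two sides agree for every real x for which both sides are defined.

Conclusion: Yes, this is an identity.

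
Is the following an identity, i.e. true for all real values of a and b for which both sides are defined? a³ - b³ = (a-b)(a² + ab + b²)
Yes, this is an identity.

Claim: a³ - b³ = (a-b)(a² + ab + b²).
Reasoning: Expand the right side: (a-b)(a² + ab + b²) = a³ + a²b + ab² - a²b - ab² - b³ = a³ - b³ (the middle terms cancel in pairs).
So the two sides agree for all real values of a and b for which both sides are defined.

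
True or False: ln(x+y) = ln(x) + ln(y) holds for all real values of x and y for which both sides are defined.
False.

Claim: ln(x+y) = ln(x) + ln(y).
Test a specific point where both sides are defined: x = 3, y = 3.
LHS = ln(x+y) ≈ 1.7918
RHS = ln(x) + ln(y) ≈ 2.1972
Since 1.7918 ≠ 2.1972, the equation fails at this point, so it cannot hold for all real values of x and y for which both sides are defined.
ln(x) + ln(y) = ln(xy), not ln(x+y).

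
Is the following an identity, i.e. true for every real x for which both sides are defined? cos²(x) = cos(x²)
Claim: cos²(x) = cos(x²).
Test a specific point where both sides are defined: x = -π/3.
LHS = cos²(x) ≈ 0.2500
RHS = cos(x²) ≈ 0.4566
Since 0.2500 ≠ 0.4566, the equation fails at this point, so it cannot hold for every real x for which both sides are defined.
cos²(x) means (cos x)², squaring the output; cos(x²) squares the input. These are different functions.

Conclusion: No, this is NOT an identity.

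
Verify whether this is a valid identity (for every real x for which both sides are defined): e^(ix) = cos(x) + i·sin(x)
Claim: e^(ix) = cos(x) + i·sin(x).
Reasoning: Euler's formula. Expand e^(ix) = Σ (ix)^k / k!. Since i² = -1, the even-k terms are Σ (-1)^m x^(2m)/(2m)! = cos(x) and the odd-k terms are i · Σ (-1)^m x^(2m+1)/(2m+1)! = i·sin(x).
So the two sides agree for every real x for which both sides are defined.

Conclusion: Yes, this is an identity.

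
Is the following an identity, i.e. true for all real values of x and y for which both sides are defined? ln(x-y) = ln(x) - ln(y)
Claim: ln(x-y) = ln(x) - ln(y).
Test a specific point where both sides are defined: x = 5, y = 1.
LHS = ln(x-y) ≈ 1.3863
RHS = ln(x) - ln(y) ≈ 1.6094
Since 1.3863 ≠ 1.6094, the equation fails at this point, so it cannot hold for all real values of x and y for which both sides are defined.
ln(x) - ln(y) = ln(x/y), not ln(x-y).

Conclusion: No, this is NOT an identity.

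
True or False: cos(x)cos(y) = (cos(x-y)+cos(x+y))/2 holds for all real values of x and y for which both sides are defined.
Claim: cos(x)cos(y) = (cos(x-y)+cos(x+y))/2.
Reasoning: cos(x-y) = cos(x)cos(y) + sin(x)sin(y) and cos(x+y) = cos(x)cos(y) - sin(x)sin(y). Adding, cos(x-y) + cos(x+y) = 2cos(x)cos(y); divide by 2.
So the two sides agree for all real values of x and y for which both sides are defined.

Conclusion: True.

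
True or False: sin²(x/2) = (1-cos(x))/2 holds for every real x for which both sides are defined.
True.

Claim: sin²(x/2) = (1-cos(x))/2.
Reasoning: Use cos(2θ) = 1 - 2sin²θ with θ = x/2: cos(x) = 1 - 2sin²(x/2). Solving for sin²(x/2) gives (1 - cos(x))/2.
So the two sides agree for every real x for which both sides are defined.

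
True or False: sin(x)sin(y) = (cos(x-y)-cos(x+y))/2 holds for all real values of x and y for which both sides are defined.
True.

Claim: sin(x)sin(y) = (cos(x-y)-cos(x+y))/2.
Reasoning: cos(x-y) = cos(x)cos(y) + sin(x)sin(y) and cos(x+y) = cos(x)cos(y) - sin(x)sin(y). Subtracting, cos(x-y) - cos(x+y) = 2sin(x)sin(y); divide by 2.
So the two sides agree for all real values of x and y for which both sides are defined.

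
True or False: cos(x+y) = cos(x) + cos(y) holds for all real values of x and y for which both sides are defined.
Claim: cos(x+y) = cos(x) + cos(y).
Test a specific point where both sides are defined: x = 3π/4, y = π/6.
LHS = cos(x+y) ≈ -0.9659
RHS = cos(x) + cos(y) ≈ 0.1589
Since -0.9659 ≠ 0.1589, the equation fails at this point, so it cannot hold for all real values of x and y for which both sides are defined.
The correct expansion is cos(x+y) = cos(x)cos(y) - sin(x)sin(y); cosine is not additive.

Conclusion: False.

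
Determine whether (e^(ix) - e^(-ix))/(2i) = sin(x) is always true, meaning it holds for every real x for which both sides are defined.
Claim: (e^(ix) - e^(-ix))/(2i) = sin(x).
Reasoning: By Euler's formula e^(ix) = cos(x) + i·sin(x) and e^(-ix) = cos(x) - i·sin(x). Subtracting cancels the cosine terms: e^(ix) - e^(-ix) = 2i·sin(x); divide by 2i.
So the two sides agree for every real x for which both sides are defined.

Conclusion: Yes, this is an identity.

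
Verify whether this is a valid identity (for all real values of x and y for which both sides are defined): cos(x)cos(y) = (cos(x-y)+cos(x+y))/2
Yes, this is an identity.

Claim: cos(x)cos(y) = (cos(x-y)+cos(x+y))/2.
Reasoning: cos(x-y) = cos(x)cos(y) + sin(x)sin(y) and cos(x+y) = cos(x)cos(y) - sin(x)sin(y). Adding, cos(x-y) + cos(x+y) = 2cos(x)cos(y); divide by 2.
So the two sides agree for all real values of x and y for which both sides are defined.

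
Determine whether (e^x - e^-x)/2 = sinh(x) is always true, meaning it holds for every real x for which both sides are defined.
Yes, this is an identity.

Claim: (e^x - e^-x)/2 = sinh(x).
Reasoning: This is exactly the definition of the hyperbolic sine: sinh(x) := (e^x - e^-x)/2.
So the two sides agree for every real x for which both sides are defined.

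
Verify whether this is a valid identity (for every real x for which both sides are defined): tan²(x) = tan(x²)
No, this is NOT an identity.

Claim: tan²(x) = tan(x²).
Test a specific point where both sides are defined: x = 2π/3.
LHS = tan²(x) ≈ 3.0000
RHS = tan(x²) ≈ 2.9590
Since 3.0000 ≠ 2.9590, the equation fails at this point, so it cannot hold for every real x for which both sides are defined.
tan²(x) means (tan x)², squaring the output; tan(x²) squares the input. These are different functions.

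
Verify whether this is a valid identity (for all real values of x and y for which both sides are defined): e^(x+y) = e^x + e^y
Claim: e^(x+y) = e^x + e^y.
Test a specific point where both sides are defined: x = 5, y = 1/2.
LHS = e^(x+y) ≈ 244.6919
RHS = e^x + e^y ≈ 150.0619
Since 244.6919 ≠ 150.0619, the equation fails at this point, so it cannot hold for all real values of x and y for which both sides are defined.
The correct rule is e^(x+y) = e^x · e^y (a product, not a sum).

Conclusion: No, this is NOT an identity.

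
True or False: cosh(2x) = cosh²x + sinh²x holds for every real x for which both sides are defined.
True.

Claim: cosh(2x) = cosh²x + sinh²x.
Reasoning: cosh²x = (e^(2x) + 2 + e^(-2x))/4 and sinh²x = (e^(2x) - 2 + e^(-2x))/4. Adding gives (2e^(2x) + 2e^(-2x))/4 = (e^(2x) + e^(-2x))/2 = cosh(2x).
So the two sides agree for every real x for which both sides are defined.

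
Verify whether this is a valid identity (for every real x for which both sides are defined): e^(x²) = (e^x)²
No, this is NOT an identity.

Claim: e^(x²) = (e^x)².
Test a specific point where both sides are defined: x = 3/2.
LHS = e^(x²) ≈ 9.4877
RHS = (e^x)² ≈ 20.0855
Since 9.4877 ≠ 20.0855, the equation fails at this point, so it cannot hold for every real x for which both sides are defined.
(e^x)² = e^(2x), and 2x ≠ x² in general.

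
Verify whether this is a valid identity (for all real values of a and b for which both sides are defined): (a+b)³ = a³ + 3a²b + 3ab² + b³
Claim: (a+b)³ = a³ + 3a²b + 3ab² + b³.
Reasoning: (a+b)³ = (a+b)(a+b)² = (a+b)(a² + 2ab + b²) = a³ + 2a²b + ab² + a²b + 2ab² + b³ = a³ + 3a²b + 3ab² + b³.
So the two sides agree for all real values of a and b for which both sides are defined.

Conclusion: Yes, this is an identity.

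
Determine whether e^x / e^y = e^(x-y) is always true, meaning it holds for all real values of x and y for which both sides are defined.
Yes, this is an identity.

Claim: e^x / e^y = e^(x-y).
Reasoning: 1/e^y = e^(-y), so e^x / e^y = e^x · e^(-y) = e^(x + (-y)) = e^(x-y) by the product rule for exponents.
So the two sides agree for all real values of x and y for which both sides are defined.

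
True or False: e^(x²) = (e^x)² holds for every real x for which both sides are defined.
Claim: e^(x²) = (e^x)².
Test a specific point where both sides are defined: x = 3/2.
LHS = e^(x²) ≈ 9.4877
RHS = (e^x)² ≈ 20.0855
Since 9.4877 ≠ 20.0855, the equation fails at this point, so it cannot hold for every real x for which both sides are defined.
(e^x)² = e^(2x), and 2x ≠ x² in general.

Conclusion: False.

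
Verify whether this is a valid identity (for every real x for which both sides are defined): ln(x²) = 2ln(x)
Yes, this is an identity.

Claim: ln(x²) = 2ln(x).
Reasoning: The right side requires x > 0. For x > 0, x² = (e^(ln x))² = e^(2ln x), so ln(x²) = 2ln(x). (For x < 0 the right side is undefined, so those values are outside the claim.)
So the two sides agree for every real x for which both sides are defined.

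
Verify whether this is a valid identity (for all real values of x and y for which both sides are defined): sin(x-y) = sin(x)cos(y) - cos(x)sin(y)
Yes, this is an identity.

Claim: sin(x-y) = sin(x)cos(y) - cos(x)sin(y).
Reasoning: Replace y by -y in sin(x+y) = sin(x)cos(y) + cos(x)sin(y) and use cos(-y) = cos(y), sin(-y) = -sin(y): sin(x-y) = sin(x)cos(y) - cos(x)sin(y).
So the two sides agree for all real values of x and y for which both sides are defined.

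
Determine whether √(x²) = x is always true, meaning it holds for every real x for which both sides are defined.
Claim: √(x²) = x.
Test a specific point where both sides are defined: x = -2.
LHS = √(x²) ≈ 2.0000
RHS = x ≈ -2.0000
Since 2.0000 ≠ -2.0000, the equation fails at this point, so it cannot hold for every real x for which both sides are defined.
√(x²) = |x|, which differs from x whenever x < 0 (both sides are defined for every real x).

Conclusion: No, this is NOT an identity.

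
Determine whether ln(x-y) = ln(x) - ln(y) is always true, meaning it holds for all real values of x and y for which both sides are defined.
Claim: ln(x-y) = ln(x) - ln(y).
Test a specific point where both sides are defined: x = 1, y = 1/2.
LHS = ln(x-y) ≈ -0.6931
RHS = ln(x) - ln(y) ≈ 0.6931
Since -0.6931 ≠ 0.6931, the equation fails at this point, so it cannot hold for all real values of x and y for which both sides are defined.
ln(x) - ln(y) = ln(x/y), not ln(x-y).

Conclusion: No, this is NOT an identity.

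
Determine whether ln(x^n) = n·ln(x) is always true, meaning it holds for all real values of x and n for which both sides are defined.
Claim: ln(x^n) = n·ln(x).
Reasoning: The right side requires x > 0. For x > 0, x^n = (e^(ln x))^n = e^(n·ln x), so taking ln of both sides gives ln(x^n) = n·ln(x).
So the two sides agree for all real values of x and n for which both sides are defined.

Conclusion: Yes, this is an identity.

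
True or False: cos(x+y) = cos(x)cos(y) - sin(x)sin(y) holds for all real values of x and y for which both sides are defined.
Claim: cos(x+y) = cos(x)cos(y) - sin(x)sin(y).
Reasoning: By Euler's formula e^(i(x+y)) = e^(ix)·e^(iy) = (cos x + i·sin x)(cos y + i·sin y). The real part of the left side is cos(x+y); the real part of the product is cos(x)cos(y) - sin(x)sin(y) (since i·i = -1).
So the two sides agree for all real values of x and y for which both sides are defined.

Conclusion: True.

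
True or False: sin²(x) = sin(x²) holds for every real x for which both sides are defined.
Claim: sin²(x) = sin(x²).
Test a specific point where both sides are defined: x = -π/4.
LHS = sin²(x) ≈ 0.5000
RHS = sin(x²) ≈ 0.5785
Since 0.5000 ≠ 0.5785, the equation fails at this point, so it cannot hold for every real x for which both sides are defined.
sin²(x) means (sin x)², squaring the output; sin(x²) squares the input. These are different functions.

Conclusion: False.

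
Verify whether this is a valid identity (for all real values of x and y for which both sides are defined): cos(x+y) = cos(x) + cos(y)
Claim: cos(x+y) = cos(x) + cos(y).
Test a specific point where both sides are defined: x = -π/2, y = π/6.
LHS = cos(x+y) ≈ 0.5000
RHS = cos(x) + cos(y) ≈ 0.8660
Since 0.5000 ≠ 0.8660, the equation fails at this point, so it cannot hold for all real values of x and y for which both sides are defined.
The correct expansion is cos(x+y) = cos(x)cos(y) - sin(x)sin(y); cosine is not additive.

Conclusion: No, this is NOT an identity.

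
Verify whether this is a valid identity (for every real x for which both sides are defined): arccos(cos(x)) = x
Claim: arccos(cos(x)) = x.
Test a specific point where both sides are defined: x = -π/6.
LHS = arccos(cos(x)) ≈ 0.5236
RHS = x ≈ -0.5236
Since 0.5236 ≠ -0.5236, the equation fails at this point, so it cannot hold for every real x for which both sides are defined.
arccos only returns values in [0, π], so arccos(cos(x)) = x holds only for x in that interval, not for all real x.

Conclusion: No, this is NOT an identity.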